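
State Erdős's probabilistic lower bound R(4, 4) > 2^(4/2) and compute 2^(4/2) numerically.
2^(4/2) = 4; so R(4, 4) > 4

Colour each edge of K_n uniformly at random with red/blue. The expected number of monochromatic K_4 is C(n, 4) · 2 · 2^(−C(4,2)). If C(n, 4) · 2^(1 − C(4,2)) < 1, then with positive probability no monochromatic K_4 exists, so R(4, 4) > n. The standard estimate C(n, 4) ≤ n^4/4! shows this inequality holds whenever n ≤ 2^(4/2) (since 4! · 2^(C(4,2) − 1) > 2^(4^2/2) ≥ n^4). Hence R(4, 4) > 2^(4/2) = 4.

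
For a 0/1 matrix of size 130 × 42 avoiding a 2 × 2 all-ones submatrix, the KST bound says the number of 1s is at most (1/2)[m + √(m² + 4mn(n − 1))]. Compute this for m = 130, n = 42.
z(130, 42; 2, 2) ≤ (1/2)[130 + √(130² + 4·130·42·41)] = (1/2)[130 + √912340] = 542.5825

Kővári–Sós–Turán: let r_1, ..., r_130 be the row sums and z = Σ r_i the total number of 1s. Each pair of columns can share at most one row with both entries 1 (else a 2×2 all-ones block appears), so Σ_i C(r_i, 2) ≤ C(42, 2) = 861. By convexity Σ_i C(r_i, 2) ≥ 130·C(z/130, 2) = z(z − 130)/(2·130), giving z² − 130z − 130·42·41 ≤ 0 and hence z ≤ (1/2)[130 + √(16900 + 4·223860)] = (1/2)[130 + √912340] ≈ (1/2)(130 + 955.1649) = 542.5825.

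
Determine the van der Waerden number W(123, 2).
W(123, 2) = 123 + 1 = 124

A 2-term AP is any pair of integers, so a monochromatic 2-AP exists iff some colour is used at least twice. With 123 colours, the colouring i ↦ i on {1, ..., 123} uses each colour once, avoiding any monochromatic pair, so W(123, 2) > 123. For {1, ..., 124}, pigeonhole forces two integers of the same colour, which form a monochromatic 2-AP. Hence W(123, 2) = 124.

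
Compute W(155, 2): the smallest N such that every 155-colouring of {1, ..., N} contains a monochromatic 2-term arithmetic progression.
W(155, 2) = 155 + 1 = 156

A 2-term AP is any pair of integers, so a monochromatic 2-AP exists iff some colour is used at least twice. With 155 colours, the colouring i ↦ i on {1, ..., 155} uses each colour once, avoiding any monochromatic pair, so W(155, 2) > 155. For {1, ..., 156}, pigeonhole forces two integers of the same colour, which form a monochromatic 2-AP. Hence W(155, 2) = 156.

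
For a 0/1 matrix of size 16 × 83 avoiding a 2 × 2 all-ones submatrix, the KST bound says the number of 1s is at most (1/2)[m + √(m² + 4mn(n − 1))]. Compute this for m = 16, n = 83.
z(16, 83; 2, 2) ≤ (1/2)[16 + √(16² + 4·16·83·82)] = (1/2)[16 + √435840] = 338.0909

Kővári–Sós–Turán: let r_1, ..., r_16 be the row sums and z = Σ r_i the total number of 1s. Each pair of columns can share at most one row with both entries 1 (else a 2×2 all-ones block appears), so Σ_i C(r_i, 2) ≤ C(83, 2) = 3403. By convexity Σ_i C(r_i, 2) ≥ 16·C(z/16, 2) = z(z − 16)/(2·16), giving z² − 16z − 16·83·82 ≤ 0 and hence z ≤ (1/2)[16 + √(256 + 4·108896)] = (1/2)[16 + √435840] ≈ (1/2)(16 + 660.1818) = 338.0909.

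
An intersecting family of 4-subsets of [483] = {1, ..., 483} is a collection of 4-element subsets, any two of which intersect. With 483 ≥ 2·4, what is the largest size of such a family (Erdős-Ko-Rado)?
max |F| = C(482, 3) = 18547360

The Erdős-Ko-Rado theorem states: for n ≥ 2k, an intersecting family of k-subsets of an n-element set has size at most C(n − 1, k − 1), with equality for 'star' families {A ⊆ [n] : |A| = k, i ∈ A} (fix an element i). For n = 483, k = 4: C(482, 3) = 18547360.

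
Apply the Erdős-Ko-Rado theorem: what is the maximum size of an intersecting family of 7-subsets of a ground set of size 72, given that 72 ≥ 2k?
max |F| = C(71, 6) = 143218999

Erdős-Ko-Rado (1961): when n ≥ 2k, max |F| = C(n−1, k−1). The bound is attained by the star {A : i ∈ A} for any fixed i ∈ [n]. Here C(72−1, 7−1) = C(71, 6) = 143218999.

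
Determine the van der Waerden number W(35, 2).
W(35, 2) = 35 + 1 = 36

A 2-term AP is any pair of integers, so a monochromatic 2-AP exists iff some colour is used at least twice. With 35 colours, the colouring i ↦ i on {1, ..., 35} uses each colour once, avoiding any monochromatic pair, so W(35, 2) > 35. For {1, ..., 36}, pigeonhole forces two integers of the same colour, which form a monochromatic 2-AP. Hence W(35, 2) = 36.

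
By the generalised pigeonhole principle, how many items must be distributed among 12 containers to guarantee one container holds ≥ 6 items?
n = (6 − 1)·12 + 1 = 61

By the generalised pigeonhole principle, to guarantee some box contains ≥ r objects we need more than (r − 1) · k objects total. Threshold: n = (r − 1) · k + 1. With r = 6 and k = 12: n = 5 · 12 + 1 = 60 + 1 = 61. For n = 60 = 5 · 12, we can put exactly 5 objects in every box, avoiding 6 in any single one — so 61 is tight.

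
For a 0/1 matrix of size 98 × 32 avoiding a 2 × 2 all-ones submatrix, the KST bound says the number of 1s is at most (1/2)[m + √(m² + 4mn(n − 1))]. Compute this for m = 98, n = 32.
z(98, 32; 2, 2) ≤ (1/2)[98 + √(98² + 4·98·32·31)] = (1/2)[98 + √398468] = 364.6216

Kővári–Sós–Turán: let r_1, ..., r_98 be the row sums and z = Σ r_i the total number of 1s. Each pair of columns can share at most one row with both entries 1 (else a 2×2 all-ones block appears), so Σ_i C(r_i, 2) ≤ C(32, 2) = 496. By convexity Σ_i C(r_i, 2) ≥ 98·C(z/98, 2) = z(z − 98)/(2·98), giving z² − 98z − 98·32·31 ≤ 0 and hence z ≤ (1/2)[98 + √(9604 + 4·97216)] = (1/2)[98 + √398468] ≈ (1/2)(98 + 631.2432) = 364.6216.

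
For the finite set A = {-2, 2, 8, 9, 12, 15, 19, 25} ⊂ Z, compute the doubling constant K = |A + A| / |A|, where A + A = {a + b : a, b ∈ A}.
K = |A + A| / |A| = 27/8

Enumerate A + A = {a + b : a, b ∈ A}. With |A| = 8, there are |A|^2 = 64 ordered sum pairs; collecting distinct values, A + A = {-4, 0, 4, 6, 7, 10, 11, 13, 14, 16, 17, 18, 20, 21, 23, 24, 27, 28, 30, 31, 33, 34, 37, 38, 40, 44, 50}, so |A + A| = 27. Thus K = 27/8. For comparison, the minimum possible |A + A| over all 8-element sets is 2·8 − 1 = 15 (so min K = 15/8), attained only by arithmetic progressions.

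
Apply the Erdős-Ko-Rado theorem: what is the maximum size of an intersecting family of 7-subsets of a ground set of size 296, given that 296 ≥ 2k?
max |F| = C(295, 6) = 869717699935

The Erdős-Ko-Rado theorem states: for n ≥ 2k, an intersecting family of k-subsets of an n-element set has size at most C(n − 1, k − 1), with equality for 'star' families {A ⊆ [n] : |A| = k, i ∈ A} (fix an element i). For n = 296, k = 7: C(295, 6) = 869717699935.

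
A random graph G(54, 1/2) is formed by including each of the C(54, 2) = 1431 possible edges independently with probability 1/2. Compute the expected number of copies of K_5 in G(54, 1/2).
E[# K_5] = C(54, 5) · (1/2)^C(5, 2) = 3162510 / 2^10 = 1581255/512 ≈ 3088.388672

For each 5-subset S of vertices (there are C(54, 5) = 3162510 such S), let X_S = 1 if S induces a K_5 (all C(5, 2) = 10 edges present). Then P(X_S = 1) = (1/2)^10 = 1/1024. By linearity of expectation, E[# K_5] = C(54, 5) · (1/2)^10 = 3162510 / 1024 = 1581255/512 ≈ 3088.388672.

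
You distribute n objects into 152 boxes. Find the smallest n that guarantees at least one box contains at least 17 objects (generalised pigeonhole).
n = (17 − 1)·152 + 1 = 2433

By the generalised pigeonhole principle, to guarantee some box contains ≥ r objects we need more than (r − 1) · k objects total. Threshold: n = (r − 1) · k + 1. With r = 17 and k = 152: n = 16 · 152 + 1 = 2432 + 1 = 2433. For n = 2432 = 16 · 152, we can put exactly 16 objects in every box, avoiding 17 in any single one — so 2433 is tight.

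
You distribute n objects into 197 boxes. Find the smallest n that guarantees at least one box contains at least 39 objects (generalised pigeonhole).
n = (39 − 1)·197 + 1 = 7487

By the generalised pigeonhole principle, to guarantee some box contains ≥ r objects we need more than (r − 1) · k objects total. Threshold: n = (r − 1) · k + 1. With r = 39 and k = 197: n = 38 · 197 + 1 = 7486 + 1 = 7487. For n = 7486 = 38 · 197, we can put exactly 38 objects in every box, avoiding 39 in any single one — so 7487 is tight.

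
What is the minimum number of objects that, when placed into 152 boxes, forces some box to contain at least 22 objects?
n = (22 − 1)·152 + 1 = 3193

By the generalised pigeonhole principle, to guarantee some box contains ≥ r objects we need more than (r − 1) · k objects total. Threshold: n = (r − 1) · k + 1. With r = 22 and k = 152: n = 21 · 152 + 1 = 3192 + 1 = 3193. For n = 3192 = 21 · 152, we can put exactly 21 objects in every box, avoiding 22 in any single one — so 3193 is tight.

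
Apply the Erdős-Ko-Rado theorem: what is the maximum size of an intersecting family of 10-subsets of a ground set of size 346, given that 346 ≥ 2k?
max |F| = C(345, 9) = 171756952692059735

The Erdős-Ko-Rado theorem states: for n ≥ 2k, an intersecting family of k-subsets of an n-element set has size at most C(n − 1, k − 1), with equality for 'star' families {A ⊆ [n] : |A| = k, i ∈ A} (fix an element i). For n = 346, k = 10: C(345, 9) = 171756952692059735.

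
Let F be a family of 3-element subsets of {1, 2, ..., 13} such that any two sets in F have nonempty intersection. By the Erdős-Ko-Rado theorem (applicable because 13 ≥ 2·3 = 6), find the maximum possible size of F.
max |F| = C(12, 2) = 66

The Erdős-Ko-Rado theorem states: for n ≥ 2k, an intersecting family of k-subsets of an n-element set has size at most C(n − 1, k − 1), with equality for 'star' families {A ⊆ [n] : |A| = k, i ∈ A} (fix an element i). For n = 13, k = 3: C(12, 2) = 66.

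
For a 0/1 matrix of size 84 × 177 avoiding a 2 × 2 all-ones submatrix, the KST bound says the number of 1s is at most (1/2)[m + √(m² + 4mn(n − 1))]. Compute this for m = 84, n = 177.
z(84, 177; 2, 2) ≤ (1/2)[84 + √(84² + 4·84·177·176)] = (1/2)[84 + √10474128] = 1660.1879

Kővári–Sós–Turán: let r_1, ..., r_84 be the row sums and z = Σ r_i the total number of 1s. Each pair of columns can share at most one row with both entries 1 (else a 2×2 all-ones block appears), so Σ_i C(r_i, 2) ≤ C(177, 2) = 15576. By convexity Σ_i C(r_i, 2) ≥ 84·C(z/84, 2) = z(z − 84)/(2·84), giving z² − 84z − 84·177·176 ≤ 0 and hence z ≤ (1/2)[84 + √(7056 + 4·2616768)] = (1/2)[84 + √10474128] ≈ (1/2)(84 + 3236.3758) = 1660.1879.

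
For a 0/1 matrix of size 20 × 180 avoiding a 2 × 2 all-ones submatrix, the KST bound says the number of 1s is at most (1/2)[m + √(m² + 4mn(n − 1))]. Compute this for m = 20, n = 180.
z(20, 180; 2, 2) ≤ (1/2)[20 + √(20² + 4·20·180·179)] = (1/2)[20 + √2578000] = 812.8076

Kővári–Sós–Turán: let r_1, ..., r_20 be the row sums and z = Σ r_i the total number of 1s. Each pair of columns can share at most one row with both entries 1 (else a 2×2 all-ones block appears), so Σ_i C(r_i, 2) ≤ C(180, 2) = 16110. By convexity Σ_i C(r_i, 2) ≥ 20·C(z/20, 2) = z(z − 20)/(2·20), giving z² − 20z − 20·180·179 ≤ 0 and hence z ≤ (1/2)[20 + √(400 + 4·644400)] = (1/2)[20 + √2578000] ≈ (1/2)(20 + 1605.6151) = 812.8076.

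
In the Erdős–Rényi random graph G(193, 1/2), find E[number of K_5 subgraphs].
E[# K_5] = C(193, 5) · (1/2)^C(5, 2) = 2118000528 / 2^10 = 132375033/64 = 2068359.890625

For each 5-subset S of vertices (there are C(193, 5) = 2118000528 such S), let X_S = 1 if S induces a K_5 (all C(5, 2) = 10 edges present). Then P(X_S = 1) = (1/2)^10 = 1/1024. By linearity of expectation, E[# K_5] = C(193, 5) · (1/2)^10 = 2118000528 / 1024 = 132375033/64 = 2068359.890625.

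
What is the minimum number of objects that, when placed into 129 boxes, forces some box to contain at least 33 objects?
n = (33 − 1)·129 + 1 = 4129

By the generalised pigeonhole principle, to guarantee some box contains ≥ r objects we need more than (r − 1) · k objects total. Threshold: n = (r − 1) · k + 1. With r = 33 and k = 129: n = 32 · 129 + 1 = 4128 + 1 = 4129. For n = 4128 = 32 · 129, we can put exactly 32 objects in every box, avoiding 33 in any single one — so 4129 is tight.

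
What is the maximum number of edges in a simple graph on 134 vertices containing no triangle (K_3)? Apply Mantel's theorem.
ex(134, K_3) = ⌊134^2/4⌋ = 4489

Mantel (1907): a triangle-free graph on n vertices has at most ⌊n^2/4⌋ edges, with equality for the complete bipartite graph K_{⌊n/2⌋, ⌈n/2⌉}. For n = 134: ⌊134^2/4⌋ = ⌊17956/4⌋ = 4489. The extremal graph is K_{67, 67}, which has 67·67 = 4489 edges.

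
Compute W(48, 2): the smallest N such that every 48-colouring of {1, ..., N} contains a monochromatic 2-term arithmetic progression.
W(48, 2) = 48 + 1 = 49

A 2-term AP is any pair of integers, so a monochromatic 2-AP exists iff some colour is used at least twice. With 48 colours, the colouring i ↦ i on {1, ..., 48} uses each colour once, avoiding any monochromatic pair, so W(48, 2) > 48. For {1, ..., 49}, pigeonhole forces two integers of the same colour, which form a monochromatic 2-AP. Hence W(48, 2) = 49.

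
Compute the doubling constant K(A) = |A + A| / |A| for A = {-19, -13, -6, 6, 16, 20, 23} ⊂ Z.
K = |A + A| / |A| = 27/7

Enumerate A + A = {a + b : a, b ∈ A}. With |A| = 7, there are |A|^2 = 49 ordered sum pairs; collecting distinct values, A + A = {-38, -32, -26, -25, -19, -13, -12, -7, -3, 0, 1, 3, 4, 7, 10, 12, 14, 17, 22, 26, 29, 32, 36, 39, 40, 43, 46}, so |A + A| = 27. Thus K = 27/7. For comparison, the minimum possible |A + A| over all 7-element sets is 2·7 − 1 = 13 (so min K = 13/7), attained only by arithmetic progressions.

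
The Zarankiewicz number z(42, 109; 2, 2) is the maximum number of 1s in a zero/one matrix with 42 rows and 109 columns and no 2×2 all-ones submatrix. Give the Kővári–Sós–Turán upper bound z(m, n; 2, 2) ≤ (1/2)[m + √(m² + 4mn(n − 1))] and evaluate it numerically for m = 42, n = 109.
z(42, 109; 2, 2) ≤ (1/2)[42 + √(42² + 4·42·109·108)] = (1/2)[42 + √1979460] = 724.4664

Kővári–Sós–Turán: let r_1, ..., r_42 be the row sums and z = Σ r_i the total number of 1s. Each pair of columns can share at most one row with both entries 1 (else a 2×2 all-ones block appears), so Σ_i C(r_i, 2) ≤ C(109, 2) = 5886. By convexity Σ_i C(r_i, 2) ≥ 42·C(z/42, 2) = z(z − 42)/(2·42), giving z² − 42z − 42·109·108 ≤ 0 and hence z ≤ (1/2)[42 + √(1764 + 4·494424)] = (1/2)[42 + √1979460] ≈ (1/2)(42 + 1406.9328) = 724.4664.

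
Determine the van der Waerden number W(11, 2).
W(11, 2) = 11 + 1 = 12

A 2-term AP is any pair of integers, so a monochromatic 2-AP exists iff some colour is used at least twice. With 11 colours, the colouring i ↦ i on {1, ..., 11} uses each colour once, avoiding any monochromatic pair, so W(11, 2) > 11. For {1, ..., 12}, pigeonhole forces two integers of the same colour, which form a monochromatic 2-AP. Hence W(11, 2) = 12.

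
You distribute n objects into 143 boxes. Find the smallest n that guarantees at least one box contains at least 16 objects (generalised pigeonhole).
n = (16 − 1)·143 + 1 = 2146

By the generalised pigeonhole principle, to guarantee some box contains ≥ r objects we need more than (r − 1) · k objects total. Threshold: n = (r − 1) · k + 1. With r = 16 and k = 143: n = 15 · 143 + 1 = 2145 + 1 = 2146. For n = 2145 = 15 · 143, we can put exactly 15 objects in every box, avoiding 16 in any single one — so 2146 is tight.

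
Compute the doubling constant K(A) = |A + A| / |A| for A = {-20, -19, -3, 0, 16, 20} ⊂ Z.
K = |A + A| / |A| = 19/6

Enumerate A + A = {a + b : a, b ∈ A}. With |A| = 6, there are |A|^2 = 36 ordered sum pairs; collecting distinct values, A + A = {-40, -39, -38, -23, -22, -20, -19, -6, -4, -3, 0, 1, 13, 16, 17, 20, 32, 36, 40}, so |A + A| = 19. Thus K = 19/6. For comparison, the minimum possible |A + A| over all 6-element sets is 2·6 − 1 = 11 (so min K = 11/6), attained only by arithmetic progressions.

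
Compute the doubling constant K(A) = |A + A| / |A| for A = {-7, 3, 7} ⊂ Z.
K = |A + A| / |A| = 6/3 = 2

Enumerate A + A = {a + b : a, b ∈ A}. With |A| = 3, there are |A|^2 = 9 ordered sum pairs; collecting distinct values, A + A = {-14, -4, 0, 6, 10, 14}, so |A + A| = 6. Thus K = 6/3 = 2. For comparison, the minimum possible |A + A| over all 3-element sets is 2·3 − 1 = 5 (so min K = 5/3), attained only by arithmetic progressions.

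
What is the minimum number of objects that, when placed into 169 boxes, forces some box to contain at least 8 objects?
n = (8 − 1)·169 + 1 = 1184

By the generalised pigeonhole principle, to guarantee some box contains ≥ r objects we need more than (r − 1) · k objects total. Threshold: n = (r − 1) · k + 1. With r = 8 and k = 169: n = 7 · 169 + 1 = 1183 + 1 = 1184. For n = 1183 = 7 · 169, we can put exactly 7 objects in every box, avoiding 8 in any single one — so 1184 is tight.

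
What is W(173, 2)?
W(173, 2) = 173 + 1 = 174

A 2-term AP is any pair of integers, so a monochromatic 2-AP exists iff some colour is used at least twice. With 173 colours, the colouring i ↦ i on {1, ..., 173} uses each colour once, avoiding any monochromatic pair, so W(173, 2) > 173. For {1, ..., 174}, pigeonhole forces two integers of the same colour, which form a monochromatic 2-AP. Hence W(173, 2) = 174.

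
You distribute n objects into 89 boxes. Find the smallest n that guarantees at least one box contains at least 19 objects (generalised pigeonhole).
n = (19 − 1)·89 + 1 = 1603

By the generalised pigeonhole principle, to guarantee some box contains ≥ r objects we need more than (r − 1) · k objects total. Threshold: n = (r − 1) · k + 1. With r = 19 and k = 89: n = 18 · 89 + 1 = 1602 + 1 = 1603. For n = 1602 = 18 · 89, we can put exactly 18 objects in every box, avoiding 19 in any single one — so 1603 is tight.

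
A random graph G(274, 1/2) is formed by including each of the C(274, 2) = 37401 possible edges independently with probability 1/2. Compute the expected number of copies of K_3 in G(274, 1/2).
E[# K_3] = C(274, 3) · (1/2)^C(3, 2) = 3391024 / 2^3 = 423878

For each 3-subset S of vertices (there are C(274, 3) = 3391024 such S), let X_S = 1 if S induces a K_3 (all C(3, 2) = 3 edges present). Then P(X_S = 1) = (1/2)^3 = 1/8. By linearity of expectation, E[# K_3] = C(274, 3) · (1/2)^3 = 3391024 / 8 = 423878.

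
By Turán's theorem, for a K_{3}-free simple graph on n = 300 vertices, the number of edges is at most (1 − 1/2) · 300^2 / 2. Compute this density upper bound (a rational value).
Turán density bound = (1/2) · 300^2/2 = 22500

Turán's theorem: ex(n, K_{r+1}) is achieved by the complete r-partite Turán graph T(n, r) with parts as balanced as possible, and is at most (1 − 1/r) · n^2/2. For r = 2, n = 300: the density bound is (1/2) · 90000/2 = 22500. Since 2 ∣ 300, the Turán graph T(300, 2) has parts of equal size 150, and its edge count e(T(300, 2)) = 22500 attains the density bound exactly.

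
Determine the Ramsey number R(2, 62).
R(2, 62) = 62

R(2, k) = k for all k ≥ 2: in a 2-colouring of K_k, either some edge is red (a red K_2) or all edges are blue (a blue K_k). And K_{61} coloured all-blue has no blue K_62, so R(2, 62) > 61. Hence R(2, 62) = 62.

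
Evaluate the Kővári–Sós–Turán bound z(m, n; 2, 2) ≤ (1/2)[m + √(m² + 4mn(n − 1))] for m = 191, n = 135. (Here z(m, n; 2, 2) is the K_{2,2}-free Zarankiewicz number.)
z(191, 135; 2, 2) ≤ (1/2)[191 + √(191² + 4·191·135·134)] = (1/2)[191 + √13857241] = 1956.7658

Kővári–Sós–Turán: let r_1, ..., r_191 be the row sums and z = Σ r_i the total number of 1s. Each pair of columns can share at most one row with both entries 1 (else a 2×2 all-ones block appears), so Σ_i C(r_i, 2) ≤ C(135, 2) = 9045. By convexity Σ_i C(r_i, 2) ≥ 191·C(z/191, 2) = z(z − 191)/(2·191), giving z² − 191z − 191·135·134 ≤ 0 and hence z ≤ (1/2)[191 + √(36481 + 4·3455190)] = (1/2)[191 + √13857241] ≈ (1/2)(191 + 3722.5315) = 1956.7658.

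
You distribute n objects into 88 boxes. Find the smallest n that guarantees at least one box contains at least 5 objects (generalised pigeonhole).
n = (5 − 1)·88 + 1 = 353

By the generalised pigeonhole principle, to guarantee some box contains ≥ r objects we need more than (r − 1) · k objects total. Threshold: n = (r − 1) · k + 1. With r = 5 and k = 88: n = 4 · 88 + 1 = 352 + 1 = 353. For n = 352 = 4 · 88, we can put exactly 4 objects in every box, avoiding 5 in any single one — so 353 is tight.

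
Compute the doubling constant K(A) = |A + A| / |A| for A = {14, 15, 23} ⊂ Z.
K = |A + A| / |A| = 6/3 = 2

Enumerate A + A = {a + b : a, b ∈ A}. With |A| = 3, there are |A|^2 = 9 ordered sum pairs; collecting distinct values, A + A = {28, 29, 30, 37, 38, 46}, so |A + A| = 6. Thus K = 6/3 = 2. For comparison, the minimum possible |A + A| over all 3-element sets is 2·3 − 1 = 5 (so min K = 5/3), attained only by arithmetic progressions.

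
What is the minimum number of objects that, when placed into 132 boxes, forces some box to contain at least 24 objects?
n = (24 − 1)·132 + 1 = 3037

By the generalised pigeonhole principle, to guarantee some box contains ≥ r objects we need more than (r − 1) · k objects total. Threshold: n = (r − 1) · k + 1. With r = 24 and k = 132: n = 23 · 132 + 1 = 3036 + 1 = 3037. For n = 3036 = 23 · 132, we can put exactly 23 objects in every box, avoiding 24 in any single one — so 3037 is tight.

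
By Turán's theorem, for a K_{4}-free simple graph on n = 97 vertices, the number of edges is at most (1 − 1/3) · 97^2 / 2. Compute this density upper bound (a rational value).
Turán density bound = (2/3) · 97^2/2 = 9409/3 ≈ 3136.3333

Turán's theorem: ex(n, K_{r+1}) is achieved by the complete r-partite Turán graph T(n, r) with parts as balanced as possible, and is at most (1 − 1/r) · n^2/2. For r = 3, n = 97: the density bound is (2/3) · 9409/2 = 9409/3 ≈ 3136.3333. The integer-valued extremum is e(T(97, 3)) = 3136, which is strictly less than the density bound 9409/3 since 3 ∤ 97 (the parts of T(97, 3) cannot all be equal).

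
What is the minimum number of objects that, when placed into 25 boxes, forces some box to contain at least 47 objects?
n = (47 − 1)·25 + 1 = 1151

By the generalised pigeonhole principle, to guarantee some box contains ≥ r objects we need more than (r − 1) · k objects total. Threshold: n = (r − 1) · k + 1. With r = 47 and k = 25: n = 46 · 25 + 1 = 1150 + 1 = 1151. For n = 1150 = 46 · 25, we can put exactly 46 objects in every box, avoiding 47 in any single one — so 1151 is tight.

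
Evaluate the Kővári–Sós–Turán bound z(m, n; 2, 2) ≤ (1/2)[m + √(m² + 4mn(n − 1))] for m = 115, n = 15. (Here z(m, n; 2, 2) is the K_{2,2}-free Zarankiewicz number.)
z(115, 15; 2, 2) ≤ (1/2)[115 + √(115² + 4·115·15·14)] = (1/2)[115 + √109825] = 223.1993

Kővári–Sós–Turán: let r_1, ..., r_115 be the row sums and z = Σ r_i the total number of 1s. Each pair of columns can share at most one row with both entries 1 (else a 2×2 all-ones block appears), so Σ_i C(r_i, 2) ≤ C(15, 2) = 105. By convexity Σ_i C(r_i, 2) ≥ 115·C(z/115, 2) = z(z − 115)/(2·115), giving z² − 115z − 115·15·14 ≤ 0 and hence z ≤ (1/2)[115 + √(13225 + 4·24150)] = (1/2)[115 + √109825] ≈ (1/2)(115 + 331.3986) = 223.1993.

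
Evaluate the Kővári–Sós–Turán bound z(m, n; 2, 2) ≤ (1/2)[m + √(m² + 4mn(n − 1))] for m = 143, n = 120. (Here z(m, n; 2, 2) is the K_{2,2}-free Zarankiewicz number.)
z(143, 120; 2, 2) ≤ (1/2)[143 + √(143² + 4·143·120·119)] = (1/2)[143 + √8188609] = 1502.2873

Kővári–Sós–Turán: let r_1, ..., r_143 be the row sums and z = Σ r_i the total number of 1s. Each pair of columns can share at most one row with both entries 1 (else a 2×2 all-ones block appears), so Σ_i C(r_i, 2) ≤ C(120, 2) = 7140. By convexity Σ_i C(r_i, 2) ≥ 143·C(z/143, 2) = z(z − 143)/(2·143), giving z² − 143z − 143·120·119 ≤ 0 and hence z ≤ (1/2)[143 + √(20449 + 4·2042040)] = (1/2)[143 + √8188609] ≈ (1/2)(143 + 2861.5746) = 1502.2873.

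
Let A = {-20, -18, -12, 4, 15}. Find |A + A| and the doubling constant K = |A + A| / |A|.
K = |A + A| / |A| = 15/5 = 3

Enumerate A + A = {a + b : a, b ∈ A}. With |A| = 5, there are |A|^2 = 25 ordered sum pairs; collecting distinct values, A + A = {-40, -38, -36, -32, -30, -24, -16, -14, -8, -5, -3, 3, 8, 19, 30}, so |A + A| = 15. Thus K = 15/5 = 3. For comparison, the minimum possible |A + A| over all 5-element sets is 2·5 − 1 = 9 (so min K = 9/5), attained only by arithmetic progressions.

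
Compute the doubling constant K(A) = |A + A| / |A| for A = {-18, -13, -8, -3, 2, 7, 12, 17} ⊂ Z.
K = |A + A| / |A| = 15/8

Enumerate A + A = {a + b : a, b ∈ A}. With |A| = 8, there are |A|^2 = 64 ordered sum pairs; collecting distinct values, A + A = {-36, -31, -26, -21, -16, -11, -6, -1, 4, 9, 14, 19, 24, 29, 34}, so |A + A| = 15. Thus K = 15/8. Here |A + A| = 2|A| − 1 = 15, the minimum possible — so K = 15/8 is minimal, which holds iff A is an arithmetic progression.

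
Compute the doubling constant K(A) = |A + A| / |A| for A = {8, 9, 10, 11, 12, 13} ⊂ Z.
K = |A + A| / |A| = 11/6

Enumerate A + A = {a + b : a, b ∈ A}. With |A| = 6, there are |A|^2 = 36 ordered sum pairs; collecting distinct values, A + A = {16, 17, 18, 19, 20, 21, 22, 23, 24, 25, 26}, so |A + A| = 11. Thus K = 11/6. Here |A + A| = 2|A| − 1 = 11, the minimum possible — so K = 11/6 is minimal, which holds iff A is an arithmetic progression.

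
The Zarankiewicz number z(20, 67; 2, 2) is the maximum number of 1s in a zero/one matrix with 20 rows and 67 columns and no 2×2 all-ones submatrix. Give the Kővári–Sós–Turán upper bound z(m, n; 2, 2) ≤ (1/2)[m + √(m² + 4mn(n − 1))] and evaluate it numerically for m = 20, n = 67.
z(20, 67; 2, 2) ≤ (1/2)[20 + √(20² + 4·20·67·66)] = (1/2)[20 + √354160] = 307.5567

Kővári–Sós–Turán: let r_1, ..., r_20 be the row sums and z = Σ r_i the total number of 1s. Each pair of columns can share at most one row with both entries 1 (else a 2×2 all-ones block appears), so Σ_i C(r_i, 2) ≤ C(67, 2) = 2211. By convexity Σ_i C(r_i, 2) ≥ 20·C(z/20, 2) = z(z − 20)/(2·20), giving z² − 20z − 20·67·66 ≤ 0 and hence z ≤ (1/2)[20 + √(400 + 4·88440)] = (1/2)[20 + √354160] ≈ (1/2)(20 + 595.1134) = 307.5567.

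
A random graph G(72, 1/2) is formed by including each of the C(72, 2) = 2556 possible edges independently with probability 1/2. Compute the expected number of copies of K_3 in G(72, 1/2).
E[# K_3] = C(72, 3) · (1/2)^C(3, 2) = 59640 / 2^3 = 7455

For each 3-subset S of vertices (there are C(72, 3) = 59640 such S), let X_S = 1 if S induces a K_3 (all C(3, 2) = 3 edges present). Then P(X_S = 1) = (1/2)^3 = 1/8. By linearity of expectation, E[# K_3] = C(72, 3) · (1/2)^3 = 59640 / 8 = 7455.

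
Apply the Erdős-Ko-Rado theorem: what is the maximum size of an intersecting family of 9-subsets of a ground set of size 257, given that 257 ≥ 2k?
max |F| = C(256, 8) = 409663695276000

The Erdős-Ko-Rado theorem states: for n ≥ 2k, an intersecting family of k-subsets of an n-element set has size at most C(n − 1, k − 1), with equality for 'star' families {A ⊆ [n] : |A| = k, i ∈ A} (fix an element i). For n = 257, k = 9: C(256, 8) = 409663695276000.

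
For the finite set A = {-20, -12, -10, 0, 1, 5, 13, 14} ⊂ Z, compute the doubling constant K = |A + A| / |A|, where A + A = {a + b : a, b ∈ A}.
K = |A + A| / |A| = 31/8

Enumerate A + A = {a + b : a, b ∈ A}. With |A| = 8, there are |A|^2 = 64 ordered sum pairs; collecting distinct values, A + A = {-40, -32, -30, -24, -22, -20, -19, -15, -12, -11, -10, -9, -7, -6, -5, 0, 1, 2, 3, 4, 5, 6, 10, 13, 14, 15, 18, 19, 26, 27, 28}, so |A + A| = 31. Thus K = 31/8. For comparison, the minimum possible |A + A| over all 8-element sets is 2·8 − 1 = 15 (so min K = 15/8), attained only by arithmetic progressions.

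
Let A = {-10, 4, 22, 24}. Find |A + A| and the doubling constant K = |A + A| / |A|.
K = |A + A| / |A| = 10/4 = 5/2

Enumerate A + A = {a + b : a, b ∈ A}. With |A| = 4, there are |A|^2 = 16 ordered sum pairs; collecting distinct values, A + A = {-20, -6, 8, 12, 14, 26, 28, 44, 46, 48}, so |A + A| = 10. Thus K = 10/4 = 5/2. For comparison, the minimum possible |A + A| over all 4-element sets is 2·4 − 1 = 7 (so min K = 7/4), attained only by arithmetic progressions.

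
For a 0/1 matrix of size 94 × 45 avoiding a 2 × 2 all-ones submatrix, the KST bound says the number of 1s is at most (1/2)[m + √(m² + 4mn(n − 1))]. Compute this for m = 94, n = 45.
z(94, 45; 2, 2) ≤ (1/2)[94 + √(94² + 4·94·45·44)] = (1/2)[94 + √753316] = 480.9689

Kővári–Sós–Turán: let r_1, ..., r_94 be the row sums and z = Σ r_i the total number of 1s. Each pair of columns can share at most one row with both entries 1 (else a 2×2 all-ones block appears), so Σ_i C(r_i, 2) ≤ C(45, 2) = 990. By convexity Σ_i C(r_i, 2) ≥ 94·C(z/94, 2) = z(z − 94)/(2·94), giving z² − 94z − 94·45·44 ≤ 0 and hence z ≤ (1/2)[94 + √(8836 + 4·186120)] = (1/2)[94 + √753316] ≈ (1/2)(94 + 867.9378) = 480.9689.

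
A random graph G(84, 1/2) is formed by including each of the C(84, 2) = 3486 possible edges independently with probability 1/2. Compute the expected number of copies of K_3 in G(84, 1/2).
E[# K_3] = C(84, 3) · (1/2)^C(3, 2) = 95284 / 2^3 = 23821/2 = 11910.5

For each 3-subset S of vertices (there are C(84, 3) = 95284 such S), let X_S = 1 if S induces a K_3 (all C(3, 2) = 3 edges present). Then P(X_S = 1) = (1/2)^3 = 1/8. By linearity of expectation, E[# K_3] = C(84, 3) · (1/2)^3 = 95284 / 8 = 23821/2 = 11910.5.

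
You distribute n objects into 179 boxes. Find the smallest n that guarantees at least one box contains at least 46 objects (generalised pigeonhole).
n = (46 − 1)·179 + 1 = 8056

By the generalised pigeonhole principle, to guarantee some box contains ≥ r objects we need more than (r − 1) · k objects total. Threshold: n = (r − 1) · k + 1. With r = 46 and k = 179: n = 45 · 179 + 1 = 8055 + 1 = 8056. For n = 8055 = 45 · 179, we can put exactly 45 objects in every box, avoiding 46 in any single one — so 8056 is tight.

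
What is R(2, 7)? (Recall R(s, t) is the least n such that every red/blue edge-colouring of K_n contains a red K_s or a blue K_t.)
R(2, 7) = 7

R(2, k) = k for all k ≥ 2: in a 2-colouring of K_k, either some edge is red (a red K_2) or all edges are blue (a blue K_k). And K_{6} coloured all-blue has no blue K_7, so R(2, 7) > 6. Hence R(2, 7) = 7.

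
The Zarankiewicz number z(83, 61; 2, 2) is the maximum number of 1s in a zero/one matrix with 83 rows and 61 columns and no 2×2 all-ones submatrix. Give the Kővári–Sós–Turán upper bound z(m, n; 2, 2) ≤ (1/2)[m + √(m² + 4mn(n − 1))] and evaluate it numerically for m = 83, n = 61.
z(83, 61; 2, 2) ≤ (1/2)[83 + √(83² + 4·83·61·60)] = (1/2)[83 + √1222009] = 594.2226

Kővári–Sós–Turán: let r_1, ..., r_83 be the row sums and z = Σ r_i the total number of 1s. Each pair of columns can share at most one row with both entries 1 (else a 2×2 all-ones block appears), so Σ_i C(r_i, 2) ≤ C(61, 2) = 1830. By convexity Σ_i C(r_i, 2) ≥ 83·C(z/83, 2) = z(z − 83)/(2·83), giving z² − 83z − 83·61·60 ≤ 0 and hence z ≤ (1/2)[83 + √(6889 + 4·303780)] = (1/2)[83 + √1222009] ≈ (1/2)(83 + 1105.4452) = 594.2226.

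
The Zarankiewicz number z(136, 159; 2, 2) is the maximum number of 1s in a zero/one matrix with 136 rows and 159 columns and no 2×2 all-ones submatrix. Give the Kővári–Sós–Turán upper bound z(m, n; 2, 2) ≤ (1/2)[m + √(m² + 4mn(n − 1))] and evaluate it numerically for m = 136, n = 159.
z(136, 159; 2, 2) ≤ (1/2)[136 + √(136² + 4·136·159·158)] = (1/2)[136 + √13684864] = 1917.6529

Kővári–Sós–Turán: let r_1, ..., r_136 be the row sums and z = Σ r_i the total number of 1s. Each pair of columns can share at most one row with both entries 1 (else a 2×2 all-ones block appears), so Σ_i C(r_i, 2) ≤ C(159, 2) = 12561. By convexity Σ_i C(r_i, 2) ≥ 136·C(z/136, 2) = z(z − 136)/(2·136), giving z² − 136z − 136·159·158 ≤ 0 and hence z ≤ (1/2)[136 + √(18496 + 4·3416592)] = (1/2)[136 + √13684864] ≈ (1/2)(136 + 3699.3059) = 1917.6529.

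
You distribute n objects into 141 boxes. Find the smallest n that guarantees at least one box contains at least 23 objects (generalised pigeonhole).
n = (23 − 1)·141 + 1 = 3103

By the generalised pigeonhole principle, to guarantee some box contains ≥ r objects we need more than (r − 1) · k objects total. Threshold: n = (r − 1) · k + 1. With r = 23 and k = 141: n = 22 · 141 + 1 = 3102 + 1 = 3103. For n = 3102 = 22 · 141, we can put exactly 22 objects in every box, avoiding 23 in any single one — so 3103 is tight.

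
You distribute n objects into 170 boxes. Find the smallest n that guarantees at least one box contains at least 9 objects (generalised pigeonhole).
n = (9 − 1)·170 + 1 = 1361

By the generalised pigeonhole principle, to guarantee some box contains ≥ r objects we need more than (r − 1) · k objects total. Threshold: n = (r − 1) · k + 1. With r = 9 and k = 170: n = 8 · 170 + 1 = 1360 + 1 = 1361. For n = 1360 = 8 · 170, we can put exactly 8 objects in every box, avoiding 9 in any single one — so 1361 is tight.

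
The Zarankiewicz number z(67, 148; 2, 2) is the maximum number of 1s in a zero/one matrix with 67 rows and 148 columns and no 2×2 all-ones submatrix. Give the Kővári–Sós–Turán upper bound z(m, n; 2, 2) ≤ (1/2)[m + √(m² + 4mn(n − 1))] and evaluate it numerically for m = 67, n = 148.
z(67, 148; 2, 2) ≤ (1/2)[67 + √(67² + 4·67·148·147)] = (1/2)[67 + √5835097] = 1241.2973

Kővári–Sós–Turán: let r_1, ..., r_67 be the row sums and z = Σ r_i the total number of 1s. Each pair of columns can share at most one row with both entries 1 (else a 2×2 all-ones block appears), so Σ_i C(r_i, 2) ≤ C(148, 2) = 10878. By convexity Σ_i C(r_i, 2) ≥ 67·C(z/67, 2) = z(z − 67)/(2·67), giving z² − 67z − 67·148·147 ≤ 0 and hence z ≤ (1/2)[67 + √(4489 + 4·1457652)] = (1/2)[67 + √5835097] ≈ (1/2)(67 + 2415.5945) = 1241.2973.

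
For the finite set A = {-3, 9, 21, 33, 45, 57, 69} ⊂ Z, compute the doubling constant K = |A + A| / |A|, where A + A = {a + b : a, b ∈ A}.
K = |A + A| / |A| = 13/7

Enumerate A + A = {a + b : a, b ∈ A}. With |A| = 7, there are |A|^2 = 49 ordered sum pairs; collecting distinct values, A + A = {-6, 6, 18, 30, 42, 54, 66, 78, 90, 102, 114, 126, 138}, so |A + A| = 13. Thus K = 13/7. Here |A + A| = 2|A| − 1 = 13, the minimum possible — so K = 13/7 is minimal, which holds iff A is an arithmetic progression.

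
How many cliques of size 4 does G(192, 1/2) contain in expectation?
E[# K_4] = C(192, 4) · (1/2)^C(4, 2) = 54870480 / 2^6 = 3429405/4 = 857351.25

For each 4-subset S of vertices (there are C(192, 4) = 54870480 such S), let X_S = 1 if S induces a K_4 (all C(4, 2) = 6 edges present). Then P(X_S = 1) = (1/2)^6 = 1/64. By linearity of expectation, E[# K_4] = C(192, 4) · (1/2)^6 = 54870480 / 64 = 3429405/4 = 857351.25.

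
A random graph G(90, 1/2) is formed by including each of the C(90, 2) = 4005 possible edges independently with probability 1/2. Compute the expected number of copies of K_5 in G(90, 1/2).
E[# K_5] = C(90, 5) · (1/2)^C(5, 2) = 43949268 / 2^10 = 10987317/256 ≈ 42919.207031

For each 5-subset S of vertices (there are C(90, 5) = 43949268 such S), let X_S = 1 if S induces a K_5 (all C(5, 2) = 10 edges present). Then P(X_S = 1) = (1/2)^10 = 1/1024. By linearity of expectation, E[# K_5] = C(90, 5) · (1/2)^10 = 43949268 / 1024 = 10987317/256 ≈ 42919.207031.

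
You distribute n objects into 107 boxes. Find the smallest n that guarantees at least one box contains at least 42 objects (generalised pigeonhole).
n = (42 − 1)·107 + 1 = 4388

By the generalised pigeonhole principle, to guarantee some box contains ≥ r objects we need more than (r − 1) · k objects total. Threshold: n = (r − 1) · k + 1. With r = 42 and k = 107: n = 41 · 107 + 1 = 4387 + 1 = 4388. For n = 4387 = 41 · 107, we can put exactly 41 objects in every box, avoiding 42 in any single one — so 4388 is tight.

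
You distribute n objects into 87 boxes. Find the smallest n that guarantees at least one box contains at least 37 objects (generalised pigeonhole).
n = (37 − 1)·87 + 1 = 3133

By the generalised pigeonhole principle, to guarantee some box contains ≥ r objects we need more than (r − 1) · k objects total. Threshold: n = (r − 1) · k + 1. With r = 37 and k = 87: n = 36 · 87 + 1 = 3132 + 1 = 3133. For n = 3132 = 36 · 87, we can put exactly 36 objects in every box, avoiding 37 in any single one — so 3133 is tight.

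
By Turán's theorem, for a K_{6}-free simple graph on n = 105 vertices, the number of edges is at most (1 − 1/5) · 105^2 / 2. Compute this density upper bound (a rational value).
Turán density bound = (4/5) · 105^2/2 = 4410

Turán's theorem: ex(n, K_{r+1}) is achieved by the complete r-partite Turán graph T(n, r) with parts as balanced as possible, and is at most (1 − 1/r) · n^2/2. For r = 5, n = 105: the density bound is (4/5) · 11025/2 = 4410. Since 5 ∣ 105, the Turán graph T(105, 5) has parts of equal size 21, and its edge count e(T(105, 5)) = 4410 attains the density bound exactly.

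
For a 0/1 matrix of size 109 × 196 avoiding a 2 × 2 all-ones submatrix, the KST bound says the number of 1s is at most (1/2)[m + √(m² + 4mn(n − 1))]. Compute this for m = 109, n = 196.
z(109, 196; 2, 2) ≤ (1/2)[109 + √(109² + 4·109·196·195)] = (1/2)[109 + √16675801] = 2096.3007

Kővári–Sós–Turán: let r_1, ..., r_109 be the row sums and z = Σ r_i the total number of 1s. Each pair of columns can share at most one row with both entries 1 (else a 2×2 all-ones block appears), so Σ_i C(r_i, 2) ≤ C(196, 2) = 19110. By convexity Σ_i C(r_i, 2) ≥ 109·C(z/109, 2) = z(z − 109)/(2·109), giving z² − 109z − 109·196·195 ≤ 0 and hence z ≤ (1/2)[109 + √(11881 + 4·4165980)] = (1/2)[109 + √16675801] ≈ (1/2)(109 + 4083.6015) = 2096.3007.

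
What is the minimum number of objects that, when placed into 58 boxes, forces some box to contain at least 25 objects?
n = (25 − 1)·58 + 1 = 1393

By the generalised pigeonhole principle, to guarantee some box contains ≥ r objects we need more than (r − 1) · k objects total. Threshold: n = (r − 1) · k + 1. With r = 25 and k = 58: n = 24 · 58 + 1 = 1392 + 1 = 1393. For n = 1392 = 24 · 58, we can put exactly 24 objects in every box, avoiding 25 in any single one — so 1393 is tight.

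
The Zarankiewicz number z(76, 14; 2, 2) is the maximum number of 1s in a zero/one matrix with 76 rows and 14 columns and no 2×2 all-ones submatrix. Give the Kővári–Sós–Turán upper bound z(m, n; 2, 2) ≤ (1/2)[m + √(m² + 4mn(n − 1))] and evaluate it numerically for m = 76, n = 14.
z(76, 14; 2, 2) ≤ (1/2)[76 + √(76² + 4·76·14·13)] = (1/2)[76 + √61104] = 161.5961

Kővári–Sós–Turán: let r_1, ..., r_76 be the row sums and z = Σ r_i the total number of 1s. Each pair of columns can share at most one row with both entries 1 (else a 2×2 all-ones block appears), so Σ_i C(r_i, 2) ≤ C(14, 2) = 91. By convexity Σ_i C(r_i, 2) ≥ 76·C(z/76, 2) = z(z − 76)/(2·76), giving z² − 76z − 76·14·13 ≤ 0 and hence z ≤ (1/2)[76 + √(5776 + 4·13832)] = (1/2)[76 + √61104] ≈ (1/2)(76 + 247.1922) = 161.5961.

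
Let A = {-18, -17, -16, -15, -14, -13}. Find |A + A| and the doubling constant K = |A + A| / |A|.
K = |A + A| / |A| = 11/6

Enumerate A + A = {a + b : a, b ∈ A}. With |A| = 6, there are |A|^2 = 36 ordered sum pairs; collecting distinct values, A + A = {-36, -35, -34, -33, -32, -31, -30, -29, -28, -27, -26}, so |A + A| = 11. Thus K = 11/6. Here |A + A| = 2|A| − 1 = 11, the minimum possible — so K = 11/6 is minimal, which holds iff A is an arithmetic progression.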